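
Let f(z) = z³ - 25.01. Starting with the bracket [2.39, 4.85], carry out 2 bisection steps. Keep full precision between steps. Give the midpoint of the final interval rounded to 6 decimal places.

f(2.390000) = -11.358081, f(4.850000) = 89.074125 (opposite signs)
step 1: m = 3.620000, f(m) = 22.427928 > 0 → root in [2.390000, 3.620000]
step 2: m = 3.005000, f(m) = 2.125225 > 0 → root in [2.390000, 3.005000]
Midpoint of [2.390000, 3.005000] = 2.697500

2.697500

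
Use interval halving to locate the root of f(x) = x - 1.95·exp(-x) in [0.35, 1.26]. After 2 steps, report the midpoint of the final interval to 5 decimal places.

0.91875

f(0.350000) = -1.024142, f(1.260000) = 0.706875 (opposite signs)
step 1: m = 0.805000, f(m) = -0.066821 < 0 → root in [0.805000, 1.260000]
step 2: m = 1.032500, f(m) = 0.338075 > 0 → root in [0.805000, 1.032500]
Midpoint of [0.805000, 1.032500] = 0.918750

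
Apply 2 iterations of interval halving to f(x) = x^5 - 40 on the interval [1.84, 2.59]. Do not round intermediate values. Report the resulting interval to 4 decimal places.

f(1.840000) = -18.909391, f(2.590000) = 76.546389 (opposite signs)
step 1: m = 2.215000, f(m) = 13.317362 > 0 → root in [1.840000, 2.215000]
step 2: m = 2.027500, f(m) = -5.738662 < 0 → root in [2.027500, 2.215000]

[2.0275, 2.2150]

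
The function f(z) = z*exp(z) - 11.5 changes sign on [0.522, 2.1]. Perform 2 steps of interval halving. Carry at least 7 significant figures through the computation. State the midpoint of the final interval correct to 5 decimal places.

1.90275

f(0.522000) = -10.620224, f(2.100000) = 5.648957 (opposite signs)
step 1: m = 1.311000, f(m) = -6.636345 < 0 → root in [1.311000, 2.100000]
step 2: m = 1.705500, f(m) = -2.112694 < 0 → root in [1.705500, 2.100000]
Midpoint of [1.705500, 2.100000] = 1.902750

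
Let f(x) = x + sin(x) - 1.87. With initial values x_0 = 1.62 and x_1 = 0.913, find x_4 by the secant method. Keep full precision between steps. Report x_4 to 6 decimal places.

f(x_0) = 0.748790, f(x_1) = -0.165659
x_2 = 0.913000 - (-0.165659)·(0.913000 - 1.620000)/(-0.165659 - (0.748790)) = 1.041078; f(x_2) = 0.034027
x_3 = 1.041078 - (0.034027)·(1.041078 - 0.913000)/(0.034027 - (-0.165659)) = 1.019253; f(x_3) = 0.000970
x_4 = 1.019253 - (0.000970)·(1.019253 - 1.041078)/(0.000970 - (0.034027)) = 1.018613; f(x_4) = -0.000006

1.018613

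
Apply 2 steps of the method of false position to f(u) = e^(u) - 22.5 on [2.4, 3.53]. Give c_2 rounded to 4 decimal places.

3.0834

False-position update: c = (a·f(b) − b·f(a))/(f(b) − f(a)); replace the endpoint whose sign matches f(c).
f(2.400000) = -11.476824, f(3.530000) = 11.623968
step 1: c = 2.961401, f(c) = -3.174970 < 0 → new bracket [2.961401, 3.530000]
step 2: c = 3.083389, f(c) = -0.667743 < 0 → new bracket [3.083389, 3.530000]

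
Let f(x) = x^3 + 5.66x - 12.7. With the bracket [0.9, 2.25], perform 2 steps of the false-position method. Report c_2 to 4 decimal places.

1.5300

False-position update: c = (a·f(b) − b·f(a))/(f(b) − f(a)); replace the endpoint whose sign matches f(c).
f(0.900000) = -6.877000, f(2.250000) = 11.425625
step 1: c = 1.407247, f(c) = -1.948150 < 0 → new bracket [1.407247, 2.250000]
step 2: c = 1.530010, f(c) = -0.458493 < 0 → new bracket [1.530010, 2.250000]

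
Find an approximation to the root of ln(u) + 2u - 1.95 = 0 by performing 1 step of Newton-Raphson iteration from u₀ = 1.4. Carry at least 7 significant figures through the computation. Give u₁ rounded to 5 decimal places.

0.96288

f'(u) = 1/u + 2
u_0 = 1.400000: f = 1.186472, f' = 2.714286 → u_1 = 1.400000 - (1.186472)/(2.714286) = 0.962879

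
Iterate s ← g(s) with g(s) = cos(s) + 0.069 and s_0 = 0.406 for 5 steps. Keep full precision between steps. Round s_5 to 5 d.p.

s_1 = g(0.406000) = 0.987708
s_2 = g(0.987708) = 0.619605
s_3 = g(0.619605) = 0.883108
s_4 = g(0.883108) = 0.703753
s_5 = g(0.703753) = 0.831419

0.83142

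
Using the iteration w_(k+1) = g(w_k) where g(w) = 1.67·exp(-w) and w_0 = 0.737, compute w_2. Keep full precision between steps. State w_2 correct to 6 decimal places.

0.750999

w_1 = g(0.737000) = 0.799174
w_2 = g(0.799174) = 0.750999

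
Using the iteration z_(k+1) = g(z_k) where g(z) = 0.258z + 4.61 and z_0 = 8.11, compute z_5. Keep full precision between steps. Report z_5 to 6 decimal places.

6.215107

z_1 = g(8.110000) = 6.702380
z_2 = g(6.702380) = 6.339214
z_3 = g(6.339214) = 6.245517
z_4 = g(6.245517) = 6.221343
z_5 = g(6.221343) = 6.215107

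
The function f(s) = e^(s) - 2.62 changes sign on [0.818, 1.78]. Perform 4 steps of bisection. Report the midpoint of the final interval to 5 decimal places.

f(0.818000) = -0.354037, f(1.780000) = 3.309856 (opposite signs)
step 1: m = 1.299000, f(m) = 1.045629 > 0 → root in [0.818000, 1.299000]
step 2: m = 1.058500, f(m) = 0.262045 > 0 → root in [0.818000, 1.058500]
step 3: m = 0.938250, f(m) = -0.064495 < 0 → root in [0.938250, 1.058500]
step 4: m = 0.998375, f(m) = 0.093868 > 0 → root in [0.938250, 0.998375]
Midpoint of [0.938250, 0.998375] = 0.968313

0.96831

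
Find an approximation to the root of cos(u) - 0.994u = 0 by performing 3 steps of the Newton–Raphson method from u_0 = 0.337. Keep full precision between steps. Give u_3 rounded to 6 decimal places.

0.741743

Newton update: u ← u − f(u)/f'(u).
f'(u) = -sin(u) - 0.994
u_0 = 0.337000: f = 0.608773, f' = -1.324657 → u_1 = 0.337000 - (0.608773)/(-1.324657) = 0.796570
u_1 = 0.796570: f = -0.092628, f' = -1.708962 → u_2 = 0.796570 - (-0.092628)/(-1.708962) = 0.742369
u_2 = 0.742369: f = -0.001046, f' = -1.670035 → u_3 = 0.742369 - (-0.001046)/(-1.670035) = 0.741743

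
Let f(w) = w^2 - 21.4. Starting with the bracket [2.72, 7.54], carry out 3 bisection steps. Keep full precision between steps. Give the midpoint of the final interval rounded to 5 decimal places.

f(2.720000) = -14.001600, f(7.540000) = 35.451600 (opposite signs)
step 1: m = 5.130000, f(m) = 4.916900 > 0 → root in [2.720000, 5.130000]
step 2: m = 3.925000, f(m) = -5.994375 < 0 → root in [3.925000, 5.130000]
step 3: m = 4.527500, f(m) = -0.901744 < 0 → root in [4.527500, 5.130000]
Midpoint of [4.527500, 5.130000] = 4.828750

4.82875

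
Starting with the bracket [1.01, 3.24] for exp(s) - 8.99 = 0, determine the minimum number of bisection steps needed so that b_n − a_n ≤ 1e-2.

8

Initial width b − a = 3.24 − 1.01 = 2.230000.
After n steps the width is (b−a)/2^n; need (b−a)/2^n ≤ 1e-2.
So n ≥ log₂(2.230000/1e-2) = log₂(223.0000) ≈ 7.8009.
Hence n = 8.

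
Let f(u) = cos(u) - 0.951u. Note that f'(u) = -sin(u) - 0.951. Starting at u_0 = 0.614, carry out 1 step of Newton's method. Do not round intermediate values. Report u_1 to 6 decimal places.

Newton update: u ← u − f(u)/f'(u).
u_0 = 0.614000: f = 0.233436, f' = -1.527141 → u_1 = 0.614000 - (0.233436)/(-1.527141) = 0.766858

0.766858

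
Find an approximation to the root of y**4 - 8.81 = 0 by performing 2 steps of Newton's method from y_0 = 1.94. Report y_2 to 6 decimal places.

1.723800

Newton update: y ← y − f(y)/f'(y).
f'(y) = 4y**3
y_0 = 1.940000: f = 5.354685, f' = 29.205536 → y_1 = 1.940000 - (5.354685)/(29.205536) = 1.756655
y_1 = 1.756655: f = 0.712392, f' = 21.683008 → y_2 = 1.756655 - (0.712392)/(21.683008) = 1.723800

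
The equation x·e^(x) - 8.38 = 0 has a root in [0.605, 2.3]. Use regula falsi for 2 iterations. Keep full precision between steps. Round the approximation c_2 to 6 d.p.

f(0.605000) = -7.272092, f(2.300000) = 14.560620
step 1: c = 1.169575, f(c) = -4.613241 < 0 → new bracket [1.169575, 2.300000]
step 2: c = 1.441556, f(c) = -2.286160 < 0 → new bracket [1.441556, 2.300000]

1.441556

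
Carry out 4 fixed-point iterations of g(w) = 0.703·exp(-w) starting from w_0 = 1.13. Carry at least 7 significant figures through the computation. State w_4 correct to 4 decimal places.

0.4705

w_1 = g(1.130000) = 0.227092
w_2 = g(0.227092) = 0.560184
w_3 = g(0.560184) = 0.401486
w_4 = g(0.401486) = 0.470535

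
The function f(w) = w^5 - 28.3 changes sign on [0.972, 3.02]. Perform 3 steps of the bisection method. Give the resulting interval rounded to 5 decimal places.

f(0.972000) = -27.432376, f(3.020000) = 222.908722 (opposite signs)
step 1: m = 1.996000, f(m) = 3.381277 > 0 → root in [0.972000, 1.996000]
step 2: m = 1.484000, f(m) = -21.102702 < 0 → root in [1.484000, 1.996000]
step 3: m = 1.740000, f(m) = -12.350531 < 0 → root in [1.740000, 1.996000]

[1.74000, 1.99600]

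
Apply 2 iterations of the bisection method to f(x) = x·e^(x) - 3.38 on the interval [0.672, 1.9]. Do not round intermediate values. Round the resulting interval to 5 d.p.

f(0.672000) = -2.064123, f(1.900000) = 9.323199 (opposite signs)
step 1: m = 1.286000, f(m) = 1.273114 > 0 → root in [0.672000, 1.286000]
step 2: m = 0.979000, f(m) = -0.774105 < 0 → root in [0.979000, 1.286000]

[0.97900, 1.28600]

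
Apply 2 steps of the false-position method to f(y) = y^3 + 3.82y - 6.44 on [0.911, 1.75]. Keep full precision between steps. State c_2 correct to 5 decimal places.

1.20102

f(0.911000) = -2.203922, f(1.750000) = 5.604375
step 1: c = 1.147811, f(c) = -0.543155 < 0 → new bracket [1.147811, 1.750000]
step 2: c = 1.201016, f(c) = -0.119722 < 0 → new bracket [1.201016, 1.750000]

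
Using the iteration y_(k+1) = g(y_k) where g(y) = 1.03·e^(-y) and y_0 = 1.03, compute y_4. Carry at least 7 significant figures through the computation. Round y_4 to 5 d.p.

y_1 = g(1.030000) = 0.367717
y_2 = g(0.367717) = 0.713082
y_3 = g(0.713082) = 0.504835
y_4 = g(0.504835) = 0.621713

0.62171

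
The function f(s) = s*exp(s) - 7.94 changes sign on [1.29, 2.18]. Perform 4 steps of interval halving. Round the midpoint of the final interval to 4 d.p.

1.5959

f(1.290000) = -3.253705, f(2.180000) = 11.344948 (opposite signs)
step 1: m = 1.735000, f(m) = 1.895590 > 0 → root in [1.290000, 1.735000]
step 2: m = 1.512500, f(m) = -1.076182 < 0 → root in [1.512500, 1.735000]
step 3: m = 1.623750, f(m) = 0.295782 > 0 → root in [1.512500, 1.623750]
step 4: m = 1.568125, f(m) = -0.416694 < 0 → root in [1.568125, 1.623750]
Midpoint of [1.568125, 1.623750] = 1.595938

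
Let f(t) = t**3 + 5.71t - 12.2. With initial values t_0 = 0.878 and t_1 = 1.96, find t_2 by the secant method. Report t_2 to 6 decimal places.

f(t_0) = -6.509784, f(t_1) = 6.521136
t_2 = 1.960000 - (6.521136)·(1.960000 - 0.878000)/(6.521136 - (-6.509784)) = 1.418529; f(t_2) = -1.245804

1.418529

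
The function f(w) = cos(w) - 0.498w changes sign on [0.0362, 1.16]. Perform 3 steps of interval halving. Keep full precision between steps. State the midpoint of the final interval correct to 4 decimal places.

f(0.036200) = 0.981317, f(1.160000) = -0.178340 (opposite signs)
step 1: m = 0.598100, f(m) = 0.528553 > 0 → root in [0.598100, 1.160000]
step 2: m = 0.879050, f(m) = 0.200116 > 0 → root in [0.879050, 1.160000]
step 3: m = 1.019525, f(m) = 0.016047 > 0 → root in [1.019525, 1.160000]
Midpoint of [1.019525, 1.160000] = 1.089762

1.0898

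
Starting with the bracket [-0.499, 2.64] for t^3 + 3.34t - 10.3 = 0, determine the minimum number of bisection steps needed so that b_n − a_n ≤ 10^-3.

12

Initial width b − a = 2.64 − -0.499 = 3.139000.
After n steps the width is (b−a)/2^n; need (b−a)/2^n ≤ 10^-3.
So n ≥ log₂(3.139000/10^-3) = log₂(3139.0000) ≈ 11.6161.
Hence n = 12.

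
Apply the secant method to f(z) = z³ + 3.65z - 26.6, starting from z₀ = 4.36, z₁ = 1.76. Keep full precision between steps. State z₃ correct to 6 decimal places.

f(z_0) = 72.195856, f(z_1) = -14.724224
z_2 = 1.760000 - (-14.724224)·(1.760000 - 4.360000)/(-14.724224 - (72.195856)) = 2.200439; f(z_2) = -7.914024
z_3 = 2.200439 - (-7.914024)·(2.200439 - 1.760000)/(-7.914024 - (-14.724224)) = 2.712266; f(z_3) = 3.252245

2.712266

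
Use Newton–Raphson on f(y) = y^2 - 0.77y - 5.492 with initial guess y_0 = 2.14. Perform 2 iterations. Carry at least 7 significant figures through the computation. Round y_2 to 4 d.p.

2.7623

Newton update: y ← y − f(y)/f'(y).
f'(y) = 2y - 0.77
y_0 = 2.140000: f = -2.560200, f' = 3.510000 → y_1 = 2.140000 - (-2.560200)/(3.510000) = 2.869402
y_1 = 2.869402: f = 0.532027, f' = 4.968803 → y_2 = 2.869402 - (0.532027)/(4.968803) = 2.762328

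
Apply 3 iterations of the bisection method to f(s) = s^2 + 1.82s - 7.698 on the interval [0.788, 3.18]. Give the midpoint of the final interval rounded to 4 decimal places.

2.1335

f(0.788000) = -5.642896, f(3.180000) = 8.202000 (opposite signs)
step 1: m = 1.984000, f(m) = -0.150864 < 0 → root in [1.984000, 3.180000]
step 2: m = 2.582000, f(m) = 3.667964 > 0 → root in [1.984000, 2.582000]
step 3: m = 2.283000, f(m) = 1.669149 > 0 → root in [1.984000, 2.283000]
Midpoint of [1.984000, 2.283000] = 2.133500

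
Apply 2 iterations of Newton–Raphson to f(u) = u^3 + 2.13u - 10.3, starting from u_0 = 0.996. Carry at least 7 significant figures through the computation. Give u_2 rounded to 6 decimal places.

1.956473

f'(u) = 3u^2 + 2.13
u_0 = 0.996000: f = -7.190472, f' = 5.106048 → u_1 = 0.996000 - (-7.190472)/(5.106048) = 2.404226
u_1 = 2.404226: f = 8.718165, f' = 19.470915 → u_2 = 2.404226 - (8.718165)/(19.470915) = 1.956473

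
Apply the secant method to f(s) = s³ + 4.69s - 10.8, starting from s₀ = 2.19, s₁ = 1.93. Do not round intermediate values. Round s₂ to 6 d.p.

1.617989

f(s_0) = 9.974559, f(s_1) = 5.440757
s_2 = 1.930000 - (5.440757)·(1.930000 - 2.190000)/(5.440757 - (9.974559)) = 1.617989; f(s_2) = 1.024081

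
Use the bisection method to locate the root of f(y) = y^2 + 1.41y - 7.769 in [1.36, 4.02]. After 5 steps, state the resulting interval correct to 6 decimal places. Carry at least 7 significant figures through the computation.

[2.108125, 2.191250]

f(1.360000) = -4.001800, f(4.020000) = 14.059600 (opposite signs)
step 1: m = 2.690000, f(m) = 3.260000 > 0 → root in [1.360000, 2.690000]
step 2: m = 2.025000, f(m) = -0.813125 < 0 → root in [2.025000, 2.690000]
step 3: m = 2.357500, f(m) = 1.112881 > 0 → root in [2.025000, 2.357500]
step 4: m = 2.191250, f(m) = 0.122239 > 0 → root in [2.025000, 2.191250]
step 5: m = 2.108125, f(m) = -0.352353 < 0 → root in [2.108125, 2.191250]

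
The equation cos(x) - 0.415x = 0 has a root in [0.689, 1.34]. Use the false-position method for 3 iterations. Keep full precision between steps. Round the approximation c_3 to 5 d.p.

f(0.689000) = 0.485947, f(1.340000) = -0.327347
step 1: c = 1.077976, f(c) = 0.025753 > 0 → new bracket [1.077976, 1.340000]
step 2: c = 1.097086, f(c) = 0.000900 > 0 → new bracket [1.097086, 1.340000]
step 3: c = 1.097752, f(c) = 0.000031 > 0 → new bracket [1.097752, 1.340000]

1.09775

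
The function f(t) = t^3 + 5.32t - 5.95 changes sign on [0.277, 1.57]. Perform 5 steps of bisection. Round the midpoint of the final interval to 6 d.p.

f(0.277000) = -4.455106, f(1.570000) = 6.272293 (opposite signs)
step 1: m = 0.923500, f(m) = -0.249371 < 0 → root in [0.923500, 1.570000]
step 2: m = 1.246750, f(m) = 2.620640 > 0 → root in [0.923500, 1.246750]
step 3: m = 1.085125, f(m) = 1.100596 > 0 → root in [0.923500, 1.085125]
step 4: m = 1.004313, f(m) = 0.405936 > 0 → root in [0.923500, 1.004313]
step 5: m = 0.963906, f(m) = 0.073561 > 0 → root in [0.923500, 0.963906]
Midpoint of [0.923500, 0.963906] = 0.943703

0.943703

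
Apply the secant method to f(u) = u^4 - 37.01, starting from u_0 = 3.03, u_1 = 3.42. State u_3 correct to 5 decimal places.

2.55299

f(u_0) = 47.278925, f(u_1) = 99.795773
u_2 = 3.420000 - (99.795773)·(3.420000 - 3.030000)/(99.795773 - (47.278925)) = 2.678898; f(u_2) = 14.492058
u_3 = 2.678898 - (14.492058)·(2.678898 - 3.420000)/(14.492058 - (99.795773)) = 2.552994; f(u_3) = 5.471408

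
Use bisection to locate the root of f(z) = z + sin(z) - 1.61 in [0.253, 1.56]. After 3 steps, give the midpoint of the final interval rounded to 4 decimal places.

f(0.253000) = -1.106690, f(1.560000) = 0.949942 (opposite signs)
step 1: m = 0.906500, f(m) = 0.083851 > 0 → root in [0.253000, 0.906500]
step 2: m = 0.579750, f(m) = -0.482435 < 0 → root in [0.579750, 0.906500]
step 3: m = 0.743125, f(m) = -0.190283 < 0 → root in [0.743125, 0.906500]
Midpoint of [0.743125, 0.906500] = 0.824813

0.8248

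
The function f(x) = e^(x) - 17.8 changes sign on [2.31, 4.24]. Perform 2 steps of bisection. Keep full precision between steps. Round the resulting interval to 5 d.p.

f(2.310000) = -7.725575, f(4.240000) = 51.607852 (opposite signs)
step 1: m = 3.275000, f(m) = 8.643225 > 0 → root in [2.310000, 3.275000]
step 2: m = 2.792500, f(m) = -1.478227 < 0 → root in [2.792500, 3.275000]

[2.79250, 3.27500]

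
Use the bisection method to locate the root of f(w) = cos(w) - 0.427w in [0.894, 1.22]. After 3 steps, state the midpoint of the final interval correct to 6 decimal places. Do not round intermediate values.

f(0.894000) = 0.244561, f(1.220000) = -0.177294 (opposite signs)
step 1: m = 1.057000, f(m) = 0.040148 > 0 → root in [1.057000, 1.220000]
step 2: m = 1.138500, f(m) = -0.067183 < 0 → root in [1.057000, 1.138500]
step 3: m = 1.097750, f(m) = -0.013139 < 0 → root in [1.057000, 1.097750]
Midpoint of [1.057000, 1.097750] = 1.077375

1.077375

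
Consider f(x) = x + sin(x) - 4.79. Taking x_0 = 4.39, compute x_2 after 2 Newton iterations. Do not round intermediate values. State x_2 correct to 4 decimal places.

5.5353

Newton update: x ← x − f(x)/f'(x).
f'(x) = 1 + cos(x)
x_0 = 4.390000: f = -1.348481, f' = 0.683167 → x_1 = 4.390000 - (-1.348481)/(0.683167) = 6.363869
x_1 = 6.363869: f = 1.654465, f' = 1.996747 → x_2 = 6.363869 - (1.654465)/(1.996747) = 5.535289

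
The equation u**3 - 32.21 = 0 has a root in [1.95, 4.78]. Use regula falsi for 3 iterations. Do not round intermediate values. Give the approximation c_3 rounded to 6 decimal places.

False-position update: c = (a·f(b) − b·f(a))/(f(b) − f(a)); replace the endpoint whose sign matches f(c).
f(1.950000) = -24.795125, f(4.780000) = 77.005352
step 1: c = 2.639292, f(c) = -13.825066 < 0 → new bracket [2.639292, 4.780000]
step 2: c = 2.965123, f(c) = -6.140767 < 0 → new bracket [2.965123, 4.780000]
step 3: c = 3.099161, f(c) = -2.443176 < 0 → new bracket [3.099161, 4.780000]

3.099161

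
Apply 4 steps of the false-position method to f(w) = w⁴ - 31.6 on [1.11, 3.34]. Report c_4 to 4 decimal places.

2.2894

False-position update: c = (a·f(b) − b·f(a))/(f(b) − f(a)); replace the endpoint whose sign matches f(c).
f(1.110000) = -30.081930, f(3.340000) = 92.847411
step 1: c = 1.655701, f(c) = -24.085017 < 0 → new bracket [1.655701, 3.340000]
step 2: c = 2.002623, f(c) = -15.515908 < 0 → new bracket [2.002623, 3.340000]
step 3: c = 2.194114, f(c) = -8.424095 < 0 → new bracket [2.194114, 3.340000]
step 4: c = 2.289432, f(c) = -4.126666 < 0 → new bracket [2.289432, 3.340000]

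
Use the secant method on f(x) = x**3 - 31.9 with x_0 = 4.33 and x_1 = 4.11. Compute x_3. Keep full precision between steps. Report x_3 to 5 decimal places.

f(x_0) = 49.282737, f(x_1) = 37.526531
x_2 = 4.110000 - (37.526531)·(4.110000 - 4.330000)/(37.526531 - (49.282737)) = 3.407746; f(x_2) = 7.673261
x_3 = 3.407746 - (7.673261)·(3.407746 - 4.110000)/(7.673261 - (37.526531)) = 3.227245; f(x_3) = 1.712097

3.22724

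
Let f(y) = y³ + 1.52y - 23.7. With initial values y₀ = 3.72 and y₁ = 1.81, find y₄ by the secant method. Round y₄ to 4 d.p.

2.6835

f(y_0) = 33.433248, f(y_1) = -15.019059
y_2 = 1.810000 - (-15.019059)·(1.810000 - 3.720000)/(-15.019059 - (33.433248)) = 2.402054; f(y_2) = -6.189346
y_3 = 2.402054 - (-6.189346)·(2.402054 - 1.810000)/(-6.189346 - (-15.019059)) = 2.817066; f(y_3) = 2.937776
y_4 = 2.817066 - (2.937776)·(2.817066 - 2.402054)/(2.937776 - (-6.189346)) = 2.683485; f(y_4) = -0.297088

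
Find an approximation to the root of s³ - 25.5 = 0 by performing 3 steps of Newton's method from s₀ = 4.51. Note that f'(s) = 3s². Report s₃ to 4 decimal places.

s_0 = 4.510000: f = 66.233851, f' = 61.020300 → s_1 = 4.510000 - (66.233851)/(61.020300) = 3.424560
s_1 = 3.424560: f = 14.661922, f' = 35.182841 → s_2 = 3.424560 - (14.661922)/(35.182841) = 3.007825
s_2 = 3.007825: f = 1.711837, f' = 27.141040 → s_3 = 3.007825 - (1.711837)/(27.141040) = 2.944753

2.9448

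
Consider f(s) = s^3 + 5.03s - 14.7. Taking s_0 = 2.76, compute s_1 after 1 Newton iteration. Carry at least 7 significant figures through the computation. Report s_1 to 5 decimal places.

2.03527

f'(s) = 3s^2 + 5.03
s_0 = 2.760000: f = 20.207376, f' = 27.882800 → s_1 = 2.760000 - (20.207376)/(27.882800) = 2.035275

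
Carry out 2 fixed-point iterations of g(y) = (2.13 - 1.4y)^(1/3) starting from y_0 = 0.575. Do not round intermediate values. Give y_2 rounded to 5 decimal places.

0.83982

y_1 = g(0.575000) = 1.098345
y_2 = g(1.098345) = 0.839817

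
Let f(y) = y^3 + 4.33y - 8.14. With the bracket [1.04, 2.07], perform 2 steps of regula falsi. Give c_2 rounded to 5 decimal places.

f(1.040000) = -2.511936, f(2.070000) = 9.692843
step 1: c = 1.251990, f(c) = -0.756413 < 0 → new bracket [1.251990, 2.070000]
step 2: c = 1.311205, f(c) = -0.208179 < 0 → new bracket [1.311205, 2.070000]

1.31121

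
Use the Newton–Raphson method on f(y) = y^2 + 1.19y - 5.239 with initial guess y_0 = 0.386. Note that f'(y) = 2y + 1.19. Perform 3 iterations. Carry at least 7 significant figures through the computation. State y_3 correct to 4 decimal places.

1.7740

y_0 = 0.386000: f = -4.630664, f' = 1.962000 → y_1 = 0.386000 - (-4.630664)/(1.962000) = 2.746175
y_1 = 2.746175: f = 5.570428, f' = 6.682351 → y_2 = 2.746175 - (5.570428)/(6.682351) = 1.912572
y_2 = 1.912572: f = 0.694894, f' = 5.015145 → y_3 = 1.912572 - (0.694894)/(5.015145) = 1.774013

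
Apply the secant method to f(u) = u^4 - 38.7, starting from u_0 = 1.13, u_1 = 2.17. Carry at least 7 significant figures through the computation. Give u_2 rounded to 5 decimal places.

Secant update: u_(k+1) = u_k − f(u_k)·(u_k − u_(k-1))/(f(u_k) − f(u_(k-1))).
f(u_0) = -37.069526, f(u_1) = -16.526261
u_2 = 2.170000 - (-16.526261)·(2.170000 - 1.130000)/(-16.526261 - (-37.069526)) = 3.006640; f(u_2) = 43.019470

3.00664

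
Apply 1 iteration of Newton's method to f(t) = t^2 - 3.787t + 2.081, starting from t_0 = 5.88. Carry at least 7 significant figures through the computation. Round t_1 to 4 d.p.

4.0754

Newton update: t ← t − f(t)/f'(t).
f'(t) = 2t - 3.787
t_0 = 5.880000: f = 14.387840, f' = 7.973000 → t_1 = 5.880000 - (14.387840)/(7.973000) = 4.075430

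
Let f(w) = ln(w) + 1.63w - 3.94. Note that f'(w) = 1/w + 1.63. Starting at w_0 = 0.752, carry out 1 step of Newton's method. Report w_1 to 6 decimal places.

w_0 = 0.752000: f = -2.999259, f' = 2.959787 → w_1 = 0.752000 - (-2.999259)/(2.959787) = 1.765336

1.765336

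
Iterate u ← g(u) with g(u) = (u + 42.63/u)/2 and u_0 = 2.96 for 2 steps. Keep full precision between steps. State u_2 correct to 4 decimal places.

u_1 = g(2.960000) = 8.681014
u_2 = g(8.681014) = 6.795865

6.7959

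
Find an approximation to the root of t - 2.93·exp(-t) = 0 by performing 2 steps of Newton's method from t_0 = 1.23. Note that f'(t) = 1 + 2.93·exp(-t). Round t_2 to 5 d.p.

t_0 = 1.230000: f = 0.373583, f' = 1.856417 → t_1 = 1.230000 - (0.373583)/(1.856417) = 1.028761
t_1 = 1.028761: f = -0.018565, f' = 2.047327 → t_2 = 1.028761 - (-0.018565)/(2.047327) = 1.037830

1.03783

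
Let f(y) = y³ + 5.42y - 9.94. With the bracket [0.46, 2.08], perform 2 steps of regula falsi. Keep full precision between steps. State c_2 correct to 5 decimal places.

False-position update: c = (a·f(b) − b·f(a))/(f(b) − f(a)); replace the endpoint whose sign matches f(c).
f(0.460000) = -7.349464, f(2.080000) = 10.332512
step 1: c = 1.133348, f(c) = -2.341489 < 0 → new bracket [1.133348, 2.080000]
step 2: c = 1.308240, f(c) = -0.610298 < 0 → new bracket [1.308240, 2.080000]

1.30824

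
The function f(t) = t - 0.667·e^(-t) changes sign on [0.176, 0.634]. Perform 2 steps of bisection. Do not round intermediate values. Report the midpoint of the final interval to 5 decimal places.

0.46225

f(0.176000) = -0.383358, f(0.634000) = 0.280179 (opposite signs)
step 1: m = 0.405000, f(m) = -0.039874 < 0 → root in [0.405000, 0.634000]
step 2: m = 0.519500, f(m) = 0.122756 > 0 → root in [0.405000, 0.519500]
Midpoint of [0.405000, 0.519500] = 0.462250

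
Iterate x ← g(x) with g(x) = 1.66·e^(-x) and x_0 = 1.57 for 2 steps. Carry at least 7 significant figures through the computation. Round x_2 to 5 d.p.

1.17523

x_1 = g(1.570000) = 0.345355
x_2 = g(0.345355) = 1.175229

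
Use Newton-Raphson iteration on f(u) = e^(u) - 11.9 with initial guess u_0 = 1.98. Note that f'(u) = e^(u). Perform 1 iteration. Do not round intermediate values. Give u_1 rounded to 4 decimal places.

Newton update: u ← u − f(u)/f'(u).
u_0 = 1.980000: f = -4.657257, f' = 7.242743 → u_1 = 1.980000 - (-4.657257)/(7.242743) = 2.623024

2.6230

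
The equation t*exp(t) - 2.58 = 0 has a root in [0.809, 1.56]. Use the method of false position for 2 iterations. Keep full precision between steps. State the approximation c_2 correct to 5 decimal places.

0.95066

False-position update: c = (a·f(b) − b·f(a))/(f(b) − f(a)); replace the endpoint whose sign matches f(c).
f(0.809000) = -0.763260, f(1.560000) = 4.843761
step 1: c = 0.911230, f(c) = -0.313422 < 0 → new bracket [0.911230, 1.560000]
step 2: c = 0.950659, f(c) = -0.120253 < 0 → new bracket [0.950659, 1.560000]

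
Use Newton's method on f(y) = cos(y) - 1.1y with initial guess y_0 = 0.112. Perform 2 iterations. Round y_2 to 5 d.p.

0.70046

f'(y) = -sin(y) - 1.1
y_0 = 0.112000: f = 0.870535, f' = -1.211766 → y_1 = 0.112000 - (0.870535)/(-1.211766) = 0.830402
y_1 = 0.830402: f = -0.238862, f' = -1.838202 → y_2 = 0.830402 - (-0.238862)/(-1.838202) = 0.700458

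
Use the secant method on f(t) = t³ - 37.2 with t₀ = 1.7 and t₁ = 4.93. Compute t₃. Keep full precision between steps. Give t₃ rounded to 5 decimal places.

3.05047

f(t_0) = -32.287000, f(t_1) = 82.623157
t_2 = 4.930000 - (82.623157)·(4.930000 - 1.700000)/(82.623157 - (-32.287000)) = 2.607553; f(t_2) = -19.470388
t_3 = 2.607553 - (-19.470388)·(2.607553 - 4.930000)/(-19.470388 - (82.623157)) = 3.050469; f(t_3) = -8.814272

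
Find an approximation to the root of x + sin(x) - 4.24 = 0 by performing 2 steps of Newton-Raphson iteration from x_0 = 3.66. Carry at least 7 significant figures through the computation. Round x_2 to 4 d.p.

7.8795

f'(x) = 1 + cos(x)
x_0 = 3.660000: f = -1.075497, f' = 0.131391 → x_1 = 3.660000 - (-1.075497)/(0.131391) = 11.845499
x_1 = 11.845499: f = 6.945460, f' = 1.751231 → x_2 = 11.845499 - (6.945460)/(1.751231) = 7.879455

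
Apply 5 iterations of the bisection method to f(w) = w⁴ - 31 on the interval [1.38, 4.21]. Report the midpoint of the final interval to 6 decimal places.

f(1.380000) = -27.373261, f(4.210000) = 283.143721 (opposite signs)
step 1: m = 2.795000, f(m) = 30.027735 > 0 → root in [1.380000, 2.795000]
step 2: m = 2.087500, f(m) = -12.010832 < 0 → root in [2.087500, 2.795000]
step 3: m = 2.441250, f(m) = 4.518043 > 0 → root in [2.087500, 2.441250]
step 4: m = 2.264375, f(m) = -4.709829 < 0 → root in [2.264375, 2.441250]
step 5: m = 2.352813, f(m) = -0.355730 < 0 → root in [2.352813, 2.441250]
Midpoint of [2.352813, 2.441250] = 2.397031

2.397031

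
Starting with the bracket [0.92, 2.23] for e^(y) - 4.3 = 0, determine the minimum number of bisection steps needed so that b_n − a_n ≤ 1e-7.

24

Initial width b − a = 2.23 − 0.92 = 1.310000.
After n steps the width is (b−a)/2^n; need (b−a)/2^n ≤ 1e-7.
So n ≥ log₂(1.310000/1e-7) = log₂(13100000.0000) ≈ 23.6431.
Hence n = 24.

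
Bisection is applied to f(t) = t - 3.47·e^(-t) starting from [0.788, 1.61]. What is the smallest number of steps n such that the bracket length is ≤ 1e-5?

Initial width b − a = 1.61 − 0.788 = 0.822000.
After n steps the width is (b−a)/2^n; need (b−a)/2^n ≤ 1e-5.
So n ≥ log₂(0.822000/1e-5) = log₂(82200.0000) ≈ 16.3269.
Hence n = 17.

17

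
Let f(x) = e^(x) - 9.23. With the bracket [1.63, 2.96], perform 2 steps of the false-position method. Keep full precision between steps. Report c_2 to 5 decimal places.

2.15407

False-position update: c = (a·f(b) − b·f(a))/(f(b) − f(a)); replace the endpoint whose sign matches f(c).
f(1.630000) = -4.126125, f(2.960000) = 10.067972
step 1: c = 2.016622, f(c) = -1.717098 < 0 → new bracket [2.016622, 2.960000]
step 2: c = 2.154073, f(c) = -0.610104 < 0 → new bracket [2.154073, 2.960000]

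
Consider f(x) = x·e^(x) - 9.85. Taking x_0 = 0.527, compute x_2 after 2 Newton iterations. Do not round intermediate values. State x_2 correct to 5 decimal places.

3.22702

f'(x) = (x + 1)·e^(x)
x_0 = 0.527000: f = -8.957345, f' = 2.586498 → x_1 = 0.527000 - (-8.957345)/(2.586498) = 3.990116
x_1 = 3.990116: f = 205.860337, f' = 269.771505 → x_2 = 3.990116 - (205.860337)/(269.771505) = 3.227025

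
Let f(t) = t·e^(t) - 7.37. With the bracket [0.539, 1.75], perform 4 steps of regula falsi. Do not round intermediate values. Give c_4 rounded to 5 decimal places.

1.55521

False-position update: c = (a·f(b) − b·f(a))/(f(b) − f(a)); replace the endpoint whose sign matches f(c).
f(0.539000) = -6.445997, f(1.750000) = 2.700555
step 1: c = 1.392448, f(c) = -1.765832 < 0 → new bracket [1.392448, 1.750000]
step 2: c = 1.533810, f(c) = -0.259560 < 0 → new bracket [1.533810, 1.750000]
step 3: c = 1.552766, f(c) = -0.033921 < 0 → new bracket [1.552766, 1.750000]
step 4: c = 1.555213, f(c) = -0.004362 < 0 → new bracket [1.555213, 1.750000]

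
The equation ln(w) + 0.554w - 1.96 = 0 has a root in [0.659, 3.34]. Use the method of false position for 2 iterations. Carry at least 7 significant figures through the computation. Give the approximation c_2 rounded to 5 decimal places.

f(0.659000) = -2.011946, f(3.340000) = 1.096331
step 1: c = 2.394375, f(c) = 0.239606 > 0 → new bracket [0.659000, 2.394375]
step 2: c = 2.209700, f(c) = 0.057030 > 0 → new bracket [0.659000, 2.209700]

2.20970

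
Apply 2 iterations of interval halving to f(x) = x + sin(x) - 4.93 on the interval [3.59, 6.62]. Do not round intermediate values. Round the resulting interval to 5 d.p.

f(3.590000) = -1.773531, f(6.620000) = 2.020482 (opposite signs)
step 1: m = 5.105000, f(m) = -0.748913 < 0 → root in [5.105000, 6.620000]
step 2: m = 5.862500, f(m) = 0.524114 > 0 → root in [5.105000, 5.862500]

[5.10500, 5.86250]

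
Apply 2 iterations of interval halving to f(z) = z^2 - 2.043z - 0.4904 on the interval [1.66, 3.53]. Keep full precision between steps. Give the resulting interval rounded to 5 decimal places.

[2.12750, 2.59500]

f(1.660000) = -1.126180, f(3.530000) = 4.758710 (opposite signs)
step 1: m = 2.595000, f(m) = 0.942040 > 0 → root in [1.660000, 2.595000]
step 2: m = 2.127500, f(m) = -0.310626 < 0 → root in [2.127500, 2.595000]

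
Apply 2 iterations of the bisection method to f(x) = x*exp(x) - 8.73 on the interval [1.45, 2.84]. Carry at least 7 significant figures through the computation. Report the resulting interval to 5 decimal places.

f(1.450000) = -2.548484, f(2.840000) = 39.878774 (opposite signs)
step 1: m = 2.145000, f(m) = 9.592678 > 0 → root in [1.450000, 2.145000]
step 2: m = 1.797500, f(m) = 2.117090 > 0 → root in [1.450000, 1.797500]

[1.45000, 1.79750]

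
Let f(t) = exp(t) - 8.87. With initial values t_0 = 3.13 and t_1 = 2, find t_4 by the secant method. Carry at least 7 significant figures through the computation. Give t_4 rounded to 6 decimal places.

2.182406

Secant update: t_(k+1) = t_k − f(t_k)·(t_k − t_(k-1))/(f(t_k) − f(t_(k-1))).
f(t_0) = 14.003980, f(t_1) = -1.480944
t_2 = 2.000000 - (-1.480944)·(2.000000 - 3.130000)/(-1.480944 - (14.003980)) = 2.108071; f(t_2) = -0.637657
t_3 = 2.108071 - (-0.637657)·(2.108071 - 2.000000)/(-0.637657 - (-1.480944)) = 2.189789; f(t_3) = 0.063328
t_4 = 2.189789 - (0.063328)·(2.189789 - 2.108071)/(0.063328 - (-0.637657)) = 2.182406; f(t_4) = -0.002380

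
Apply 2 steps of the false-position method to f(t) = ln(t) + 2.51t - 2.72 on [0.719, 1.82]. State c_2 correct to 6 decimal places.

f(0.719000) = -1.245204, f(1.820000) = 2.447037
step 1: c = 1.090311, f(c) = 0.103144 > 0 → new bracket [0.719000, 1.090311]
step 2: c = 1.061907, f(c) = 0.005453 > 0 → new bracket [0.719000, 1.061907]

1.061907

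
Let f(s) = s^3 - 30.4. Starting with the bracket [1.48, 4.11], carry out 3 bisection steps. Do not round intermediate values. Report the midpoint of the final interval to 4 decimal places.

2.9594

f(1.480000) = -27.158208, f(4.110000) = 39.026531 (opposite signs)
step 1: m = 2.795000, f(m) = -8.565390 < 0 → root in [2.795000, 4.110000]
step 2: m = 3.452500, f(m) = 10.752958 > 0 → root in [2.795000, 3.452500]
step 3: m = 3.123750, f(m) = 0.080972 > 0 → root in [2.795000, 3.123750]
Midpoint of [2.795000, 3.123750] = 2.959375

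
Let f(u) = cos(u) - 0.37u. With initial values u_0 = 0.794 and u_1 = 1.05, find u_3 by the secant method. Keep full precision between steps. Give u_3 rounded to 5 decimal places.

Secant update: u_(k+1) = u_k − f(u_k)·(u_k − u_(k-1))/(f(u_k) − f(u_(k-1))).
f(u_0) = 0.407218, f(u_1) = 0.109071
u_2 = 1.050000 - (0.109071)·(1.050000 - 0.794000)/(0.109071 - (0.407218)) = 1.143652; f(u_2) = -0.008878
u_3 = 1.143652 - (-0.008878)·(1.143652 - 1.050000)/(-0.008878 - (0.109071)) = 1.136603; f(u_3) = 0.000136

1.13660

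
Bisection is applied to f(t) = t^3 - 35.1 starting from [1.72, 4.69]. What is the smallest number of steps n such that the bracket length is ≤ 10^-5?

Initial width b − a = 4.69 − 1.72 = 2.970000.
After n steps the width is (b−a)/2^n; need (b−a)/2^n ≤ 10^-5.
So n ≥ log₂(2.970000/10^-5) = log₂(297000.0000) ≈ 18.1801.
Hence n = 19.

19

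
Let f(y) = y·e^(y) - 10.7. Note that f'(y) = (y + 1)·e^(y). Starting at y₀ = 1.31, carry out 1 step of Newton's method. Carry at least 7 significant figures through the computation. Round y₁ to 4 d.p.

Newton update: y ← y − f(y)/f'(y).
y_0 = 1.310000: f = -5.844912, f' = 8.561261 → y_1 = 1.310000 - (-5.844912)/(8.561261) = 1.992716

1.9927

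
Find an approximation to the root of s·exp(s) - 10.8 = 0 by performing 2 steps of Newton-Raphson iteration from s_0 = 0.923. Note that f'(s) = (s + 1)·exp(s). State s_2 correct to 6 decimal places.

2.149269

Newton update: s ← s − f(s)/f'(s).
s_0 = 0.923000: f = -8.476966, f' = 4.839863 → s_1 = 0.923000 - (-8.476966)/(4.839863) = 2.674489
s_1 = 2.674489: f = 27.993281, f' = 53.298214 → s_2 = 2.674489 - (27.993281)/(53.298214) = 2.149269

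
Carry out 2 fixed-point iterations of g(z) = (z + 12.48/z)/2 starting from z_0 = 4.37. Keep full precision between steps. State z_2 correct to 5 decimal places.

z_1 = g(4.370000) = 3.612918
z_2 = g(3.612918) = 3.533595

3.53359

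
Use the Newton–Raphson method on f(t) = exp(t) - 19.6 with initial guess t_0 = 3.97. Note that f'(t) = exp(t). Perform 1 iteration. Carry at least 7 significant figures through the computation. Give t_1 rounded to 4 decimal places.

3.3399

Newton update: t ← t − f(t)/f'(t).
t_0 = 3.970000: f = 33.384531, f' = 52.984531 → t_1 = 3.970000 - (33.384531)/(52.984531) = 3.339919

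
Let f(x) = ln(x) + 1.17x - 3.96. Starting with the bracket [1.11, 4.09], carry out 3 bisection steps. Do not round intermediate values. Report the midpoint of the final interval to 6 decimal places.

f(1.110000) = -2.556940, f(4.090000) = 2.233845 (opposite signs)
step 1: m = 2.600000, f(m) = 0.037511 > 0 → root in [1.110000, 2.600000]
step 2: m = 1.855000, f(m) = -1.171765 < 0 → root in [1.855000, 2.600000]
step 3: m = 2.227500, f(m) = -0.552945 < 0 → root in [2.227500, 2.600000]
Midpoint of [2.227500, 2.600000] = 2.413750

2.413750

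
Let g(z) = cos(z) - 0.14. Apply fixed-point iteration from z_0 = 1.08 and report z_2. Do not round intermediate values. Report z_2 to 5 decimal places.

z_1 = g(1.080000) = 0.331328
z_2 = g(0.331328) = 0.805611

0.80561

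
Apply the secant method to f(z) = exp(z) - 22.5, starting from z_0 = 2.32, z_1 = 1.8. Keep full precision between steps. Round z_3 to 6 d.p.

2.611111

f(z_0) = -12.324326, f(z_1) = -16.450353
z_2 = 1.800000 - (-16.450353)·(1.800000 - 2.320000)/(-16.450353 - (-12.324326)) = 3.873225; f(z_2) = 25.597265
z_3 = 3.873225 - (25.597265)·(3.873225 - 1.800000)/(25.597265 - (-16.450353)) = 2.611111; f(z_3) = -8.885832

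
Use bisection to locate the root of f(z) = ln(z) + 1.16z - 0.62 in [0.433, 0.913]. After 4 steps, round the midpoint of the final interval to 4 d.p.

0.7780

f(0.433000) = -0.954738, f(0.913000) = 0.348061 (opposite signs)
step 1: m = 0.673000, f(m) = -0.235330 < 0 → root in [0.673000, 0.913000]
step 2: m = 0.793000, f(m) = 0.067948 > 0 → root in [0.673000, 0.793000]
step 3: m = 0.733000, f(m) = -0.080330 < 0 → root in [0.733000, 0.793000]
step 4: m = 0.763000, f(m) = -0.005417 < 0 → root in [0.763000, 0.793000]
Midpoint of [0.763000, 0.793000] = 0.778000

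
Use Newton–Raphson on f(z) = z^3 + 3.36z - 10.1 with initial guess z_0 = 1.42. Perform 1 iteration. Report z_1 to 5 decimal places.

f'(z) = 3z^2 + 3.36
z_0 = 1.420000: f = -2.465512, f' = 9.409200 → z_1 = 1.420000 - (-2.465512)/(9.409200) = 1.682032

1.68203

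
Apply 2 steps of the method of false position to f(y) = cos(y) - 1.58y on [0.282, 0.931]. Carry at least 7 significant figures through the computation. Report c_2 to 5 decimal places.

0.54082

f(0.282000) = 0.514941, f(0.931000) = -0.873948
step 1: c = 0.522622, f(c) = 0.040772 > 0 → new bracket [0.522622, 0.931000]
step 2: c = 0.540824, f(c) = 0.002783 > 0 → new bracket [0.540824, 0.931000]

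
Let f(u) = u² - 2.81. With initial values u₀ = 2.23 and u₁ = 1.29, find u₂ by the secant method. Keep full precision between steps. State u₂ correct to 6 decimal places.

f(u_0) = 2.162900, f(u_1) = -1.145900
u_2 = 1.290000 - (-1.145900)·(1.290000 - 2.230000)/(-1.145900 - (2.162900)) = 1.615540; f(u_2) = -0.200031

1.615540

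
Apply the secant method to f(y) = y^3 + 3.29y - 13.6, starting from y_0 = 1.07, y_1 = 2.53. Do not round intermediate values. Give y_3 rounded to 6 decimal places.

1.888662

f(y_0) = -8.854657, f(y_1) = 10.917977
y_2 = 2.530000 - (10.917977)·(2.530000 - 1.070000)/(10.917977 - (-8.854657)) = 1.723823; f(y_2) = -2.806171
y_3 = 1.723823 - (-2.806171)·(1.723823 - 2.530000)/(-2.806171 - (10.917977)) = 1.888662; f(y_3) = -0.649368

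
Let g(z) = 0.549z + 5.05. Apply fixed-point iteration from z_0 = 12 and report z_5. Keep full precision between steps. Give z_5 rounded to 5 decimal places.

11.23737

z_1 = g(12.000000) = 11.638000
z_2 = g(11.638000) = 11.439262
z_3 = g(11.439262) = 11.330155
z_4 = g(11.330155) = 11.270255
z_5 = g(11.270255) = 11.237370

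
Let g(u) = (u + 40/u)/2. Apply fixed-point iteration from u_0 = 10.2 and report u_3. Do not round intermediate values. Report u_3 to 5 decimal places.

u_1 = g(10.200000) = 7.060784
u_2 = g(7.060784) = 6.362939
u_3 = g(6.362939) = 6.324671

6.32467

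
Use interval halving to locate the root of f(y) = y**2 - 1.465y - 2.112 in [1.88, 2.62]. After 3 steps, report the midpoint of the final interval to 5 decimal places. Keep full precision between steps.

f(1.880000) = -1.331800, f(2.620000) = 0.914100 (opposite signs)
step 1: m = 2.250000, f(m) = -0.345750 < 0 → root in [2.250000, 2.620000]
step 2: m = 2.435000, f(m) = 0.249950 > 0 → root in [2.250000, 2.435000]
step 3: m = 2.342500, f(m) = -0.056456 < 0 → root in [2.342500, 2.435000]
Midpoint of [2.342500, 2.435000] = 2.388750

2.38875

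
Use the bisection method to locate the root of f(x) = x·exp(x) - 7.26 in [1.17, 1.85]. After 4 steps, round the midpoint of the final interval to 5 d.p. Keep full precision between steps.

1.53125

f(1.170000) = -3.490269, f(1.850000) = 4.505666 (opposite signs)
step 1: m = 1.510000, f(m) = -0.424637 < 0 → root in [1.510000, 1.850000]
step 2: m = 1.680000, f(m) = 1.754134 > 0 → root in [1.510000, 1.680000]
step 3: m = 1.595000, f(m) = 0.600685 > 0 → root in [1.510000, 1.595000]
step 4: m = 1.552500, f(m) = 0.072867 > 0 → root in [1.510000, 1.552500]
Midpoint of [1.510000, 1.552500] = 1.531250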